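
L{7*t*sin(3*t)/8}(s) 21*s/(4*(s^2 + 9)^2)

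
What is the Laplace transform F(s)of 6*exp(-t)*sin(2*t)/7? 12/(7*((s + 1)^2 + 4))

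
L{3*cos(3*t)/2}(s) 3*s/(2*(s^2 + 9))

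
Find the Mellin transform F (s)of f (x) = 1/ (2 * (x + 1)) pi * csc (pi * s)/2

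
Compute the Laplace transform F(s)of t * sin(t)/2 s/(s^2 + 1)^2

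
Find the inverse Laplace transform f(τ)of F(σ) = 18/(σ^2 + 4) 9*sin(2*τ)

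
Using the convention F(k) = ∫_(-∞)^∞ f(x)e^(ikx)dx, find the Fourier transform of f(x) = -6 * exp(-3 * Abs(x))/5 -36/(5 * k^2 + 45)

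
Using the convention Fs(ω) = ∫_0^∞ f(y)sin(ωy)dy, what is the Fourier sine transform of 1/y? pi/2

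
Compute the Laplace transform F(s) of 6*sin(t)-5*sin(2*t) 6/(s^2 + 1)-10/(s^2 + 4) 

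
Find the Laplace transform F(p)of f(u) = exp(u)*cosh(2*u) (p - 1)/((p - 1)^2 - 4)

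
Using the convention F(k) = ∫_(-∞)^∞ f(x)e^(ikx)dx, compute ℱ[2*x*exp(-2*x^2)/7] sqrt(2)*I*sqrt(pi)*k*exp(-k^2/8)/28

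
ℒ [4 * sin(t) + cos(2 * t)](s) 4/(s^2 + 1) + s/(s^2 + 4)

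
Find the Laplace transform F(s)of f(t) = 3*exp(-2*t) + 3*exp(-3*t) 3/(s + 2) + 3/(s + 3)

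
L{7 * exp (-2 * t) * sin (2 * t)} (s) 14/ ( (s + 2)^2 + 4)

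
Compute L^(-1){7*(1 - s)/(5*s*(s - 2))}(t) -7*exp(t)*cosh(t)/5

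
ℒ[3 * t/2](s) 3/(2 * s^2)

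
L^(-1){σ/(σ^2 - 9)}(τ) cosh(3 * τ)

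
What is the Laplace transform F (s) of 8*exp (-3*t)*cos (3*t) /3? 8*(s + 3) / (3*( (s + 3) ^2 + 9) ) 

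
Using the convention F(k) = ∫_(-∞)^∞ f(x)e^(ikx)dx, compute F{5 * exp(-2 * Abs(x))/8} 5/(2 * (k^2 + 4))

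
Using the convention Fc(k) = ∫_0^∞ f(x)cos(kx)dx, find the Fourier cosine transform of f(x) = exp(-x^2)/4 sqrt(pi)*exp(-k^2/4)/8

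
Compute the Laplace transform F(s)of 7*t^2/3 14/(3*s^3)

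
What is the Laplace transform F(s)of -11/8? -11/(8*s)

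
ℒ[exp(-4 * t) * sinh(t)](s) 1/((s + 4) ^2 - 1) 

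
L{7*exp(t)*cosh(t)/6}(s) 7*(s - 1)/(6*s*(s - 2))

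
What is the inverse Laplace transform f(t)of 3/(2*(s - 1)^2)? 3*t*exp(t)/2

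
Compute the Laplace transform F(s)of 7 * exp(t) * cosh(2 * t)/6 7 * (s - 1)/(6 * ((s - 1)^2 - 4))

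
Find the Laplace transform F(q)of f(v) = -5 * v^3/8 -15/(4 * q^4)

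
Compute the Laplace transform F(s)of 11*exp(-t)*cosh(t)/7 11*(s + 1)/(7*s*(s + 2))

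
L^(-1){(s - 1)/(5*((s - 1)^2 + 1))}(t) exp(t)*cos(t)/5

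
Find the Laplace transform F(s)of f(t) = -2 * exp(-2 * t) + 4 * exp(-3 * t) 4/(s + 3) - 2/(s + 2)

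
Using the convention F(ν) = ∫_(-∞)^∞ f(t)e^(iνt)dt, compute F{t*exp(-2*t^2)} sqrt(2)*I*sqrt(pi)*ν*exp(-ν^2/8)/8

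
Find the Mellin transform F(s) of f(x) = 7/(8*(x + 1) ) 7*pi*csc(pi*s) /8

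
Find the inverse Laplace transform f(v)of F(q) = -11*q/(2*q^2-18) -11*cosh(3*v)/2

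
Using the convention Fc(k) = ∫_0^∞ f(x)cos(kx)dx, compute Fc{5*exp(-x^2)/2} 5*sqrt(pi)*exp(-k^2/4)/4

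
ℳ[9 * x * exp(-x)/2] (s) 9 * gamma(s + 1)/2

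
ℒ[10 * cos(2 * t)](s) 10 * s/(s^2+4)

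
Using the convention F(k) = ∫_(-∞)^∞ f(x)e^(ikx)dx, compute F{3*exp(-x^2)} 3*sqrt(pi)*exp(-k^2/4)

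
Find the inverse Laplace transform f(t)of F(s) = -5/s -5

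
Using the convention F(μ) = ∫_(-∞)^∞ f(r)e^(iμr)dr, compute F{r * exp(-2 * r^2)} sqrt(2) * I * sqrt(pi) * μ * exp(-μ^2/8)/8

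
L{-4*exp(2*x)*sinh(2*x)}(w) -8/(w*(w - 4))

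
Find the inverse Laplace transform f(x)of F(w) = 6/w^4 x^3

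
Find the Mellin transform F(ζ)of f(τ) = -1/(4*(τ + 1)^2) pi*(ζ - 1)/(4*sin(pi*ζ))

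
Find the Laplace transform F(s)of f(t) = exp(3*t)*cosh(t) (s - 3)/((s - 3)^2 - 1)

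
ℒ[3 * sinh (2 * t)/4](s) 3/ (2 * (s^2 - 4))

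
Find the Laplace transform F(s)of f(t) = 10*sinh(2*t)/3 20/(3*(s^2 - 4))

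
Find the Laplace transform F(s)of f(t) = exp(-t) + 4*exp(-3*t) 4/(s + 3) + 1/(s + 1)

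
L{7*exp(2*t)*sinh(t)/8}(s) 7/(8*((s - 2)^2 - 1))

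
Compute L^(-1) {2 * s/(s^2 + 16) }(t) 2 * cos(4 * t) 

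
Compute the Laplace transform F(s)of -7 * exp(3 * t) -7/(s - 3)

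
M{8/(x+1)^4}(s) 4*gamma(s)*gamma(4 - s)/3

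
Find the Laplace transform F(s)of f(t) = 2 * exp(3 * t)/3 2/(3 * (s - 3))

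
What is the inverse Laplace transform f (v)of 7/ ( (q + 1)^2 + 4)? 7*exp (-v)*sin (2*v)/2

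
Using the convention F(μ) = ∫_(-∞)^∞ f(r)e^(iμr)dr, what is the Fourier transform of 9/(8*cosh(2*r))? 9*pi/(16*cosh(pi*μ/4))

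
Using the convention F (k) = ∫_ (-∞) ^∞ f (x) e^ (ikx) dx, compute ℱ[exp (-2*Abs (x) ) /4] 1/ (k^2 + 4) 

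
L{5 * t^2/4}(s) 5/(2 * s^3)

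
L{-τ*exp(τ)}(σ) -1/(σ - 1)^2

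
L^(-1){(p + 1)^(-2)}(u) u * exp(-u)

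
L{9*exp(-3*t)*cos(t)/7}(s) 9*(s+3)/(7*((s+3)^2+1))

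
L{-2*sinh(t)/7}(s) -2/(7*s^2 - 7)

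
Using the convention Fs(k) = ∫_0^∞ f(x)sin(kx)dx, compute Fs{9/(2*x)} 9*pi/4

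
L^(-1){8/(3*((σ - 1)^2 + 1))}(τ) 8*exp(τ)*sin(τ)/3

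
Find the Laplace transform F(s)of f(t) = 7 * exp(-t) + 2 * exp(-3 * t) 7/(s + 1) + 2/(s + 3)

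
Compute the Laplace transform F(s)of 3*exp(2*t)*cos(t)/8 3*(s - 2)/(8*((s - 2)^2 + 1))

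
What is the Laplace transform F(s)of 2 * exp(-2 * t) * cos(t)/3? 2 * (s + 2)/(3 * ((s + 2)^2 + 1))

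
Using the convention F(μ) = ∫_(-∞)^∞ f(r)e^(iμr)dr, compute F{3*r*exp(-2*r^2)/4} 3*sqrt(2)*I*sqrt(pi)*μ*exp(-μ^2/8)/32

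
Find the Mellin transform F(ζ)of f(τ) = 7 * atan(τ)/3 -7 * pi * sec(pi * ζ/2)/(6 * ζ)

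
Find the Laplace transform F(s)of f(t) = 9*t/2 9/(2*s^2)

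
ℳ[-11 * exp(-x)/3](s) -11 * gamma(s)/3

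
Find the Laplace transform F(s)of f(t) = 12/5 12/(5 * s)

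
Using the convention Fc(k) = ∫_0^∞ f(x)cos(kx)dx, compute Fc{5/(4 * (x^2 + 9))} 5 * pi * exp(-3 * k)/24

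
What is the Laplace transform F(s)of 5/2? 5/(2 * s)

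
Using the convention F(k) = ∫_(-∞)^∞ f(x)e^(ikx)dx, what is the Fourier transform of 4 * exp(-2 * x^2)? 2 * sqrt(2) * sqrt(pi) * exp(-k^2/8)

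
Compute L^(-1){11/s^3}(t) 11*t^2/2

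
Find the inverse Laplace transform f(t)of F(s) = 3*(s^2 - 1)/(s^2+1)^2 3*t*cos(t)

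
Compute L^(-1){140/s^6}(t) 7*t^5/6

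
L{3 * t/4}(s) 3/(4 * s^2)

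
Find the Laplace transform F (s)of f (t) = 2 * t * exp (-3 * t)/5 2/ (5 * (s + 3)^2)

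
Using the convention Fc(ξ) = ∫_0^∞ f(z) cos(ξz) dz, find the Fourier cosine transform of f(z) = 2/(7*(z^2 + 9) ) pi*exp(-3*ξ) /21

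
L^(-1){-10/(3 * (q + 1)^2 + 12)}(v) -5 * exp(-v) * sin(2 * v)/3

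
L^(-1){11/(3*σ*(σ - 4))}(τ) 11*exp(2*τ)*sinh(2*τ)/6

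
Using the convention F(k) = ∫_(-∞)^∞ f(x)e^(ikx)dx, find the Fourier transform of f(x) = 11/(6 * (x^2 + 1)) 11 * pi * exp(-Abs(k))/6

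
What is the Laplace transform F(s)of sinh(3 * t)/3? 1/(s^2 - 9)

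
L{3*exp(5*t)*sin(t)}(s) 3/((s - 5)^2 + 1)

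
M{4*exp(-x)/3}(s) 4*gamma(s)/3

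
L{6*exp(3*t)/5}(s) 6/(5*(s - 3))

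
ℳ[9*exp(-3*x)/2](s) 3^(2 - s)*gamma(s)/2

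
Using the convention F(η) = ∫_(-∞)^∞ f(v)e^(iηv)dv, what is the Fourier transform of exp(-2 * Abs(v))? 4/(η^2 + 4)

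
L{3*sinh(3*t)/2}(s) 9/(2*(s^2 - 9))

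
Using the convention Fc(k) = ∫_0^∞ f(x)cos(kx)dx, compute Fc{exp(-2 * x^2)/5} sqrt(2) * sqrt(pi) * exp(-k^2/8)/20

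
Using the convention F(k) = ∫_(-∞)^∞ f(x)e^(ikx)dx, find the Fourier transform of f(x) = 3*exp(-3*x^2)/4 sqrt(3)*sqrt(pi)*exp(-k^2/12)/4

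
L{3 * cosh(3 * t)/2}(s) 3 * s/(2 * (s^2 - 9))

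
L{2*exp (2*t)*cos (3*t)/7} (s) 2*(s - 2)/ (7*( (s - 2)^2+9))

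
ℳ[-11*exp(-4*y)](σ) -11*gamma(σ)/4^σ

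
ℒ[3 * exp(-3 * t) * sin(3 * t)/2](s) 9/(2 * ((s+3)^2+9))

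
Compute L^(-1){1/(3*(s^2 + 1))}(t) sin(t)/3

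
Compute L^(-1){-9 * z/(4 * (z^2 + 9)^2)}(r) -3 * r * sin(3 * r)/8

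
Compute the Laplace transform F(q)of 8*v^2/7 16/(7*q^3)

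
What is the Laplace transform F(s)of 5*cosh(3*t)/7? 5*s/(7*(s^2 - 9))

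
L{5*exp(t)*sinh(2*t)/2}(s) 5/((s - 1)^2 - 4)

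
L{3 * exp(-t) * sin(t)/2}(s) 3/(2 * ((s+1)^2+1))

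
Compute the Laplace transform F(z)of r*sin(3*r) 6*z/(z^2 + 9)^2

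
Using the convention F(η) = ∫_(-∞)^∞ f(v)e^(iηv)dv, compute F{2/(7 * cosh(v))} 2 * pi/(7 * cosh(pi * η/2))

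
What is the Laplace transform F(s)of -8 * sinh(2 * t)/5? -16/(5 * s^2 - 20)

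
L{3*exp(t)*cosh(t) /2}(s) 3*(s - 1) /(2*s*(s - 2) ) 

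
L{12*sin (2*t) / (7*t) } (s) 12*atan (2/s) /7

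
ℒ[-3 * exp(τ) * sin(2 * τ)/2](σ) -3/((σ - 1)^2 + 4)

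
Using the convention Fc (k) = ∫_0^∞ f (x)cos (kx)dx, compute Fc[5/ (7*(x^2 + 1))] 5*pi*exp (-k)/14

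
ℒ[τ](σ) σ^(-2)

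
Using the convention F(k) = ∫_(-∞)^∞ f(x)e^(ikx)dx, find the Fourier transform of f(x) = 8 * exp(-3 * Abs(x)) 48/(k^2 + 9)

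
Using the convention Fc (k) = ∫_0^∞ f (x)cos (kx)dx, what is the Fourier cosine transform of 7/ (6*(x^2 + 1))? 7*pi*exp (-k)/12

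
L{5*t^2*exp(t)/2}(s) 5/(s - 1)^3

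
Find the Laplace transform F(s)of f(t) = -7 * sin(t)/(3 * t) -7 * atan(1/s)/3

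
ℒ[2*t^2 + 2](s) 4/s^3 + 2/s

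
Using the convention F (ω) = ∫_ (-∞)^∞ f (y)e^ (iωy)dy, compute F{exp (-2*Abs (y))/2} 2/ (ω^2 + 4)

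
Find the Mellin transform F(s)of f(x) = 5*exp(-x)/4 5*gamma(s)/4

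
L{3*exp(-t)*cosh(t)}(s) 3*(s + 1)/(s*(s + 2))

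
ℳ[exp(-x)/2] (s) gamma(s)/2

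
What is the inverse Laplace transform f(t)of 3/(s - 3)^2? 3*t*exp(3*t)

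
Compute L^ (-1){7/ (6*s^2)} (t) 7*t/6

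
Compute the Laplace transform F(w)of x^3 6/w^4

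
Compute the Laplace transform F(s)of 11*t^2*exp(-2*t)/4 11/(2*(s+2)^3)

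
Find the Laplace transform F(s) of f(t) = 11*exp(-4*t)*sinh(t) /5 11/(5*((s + 4) ^2-1) ) 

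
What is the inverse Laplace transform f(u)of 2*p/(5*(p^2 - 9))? 2*cosh(3*u)/5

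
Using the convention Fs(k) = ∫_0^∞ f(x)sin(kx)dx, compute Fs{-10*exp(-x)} -10*k/(k^2+1)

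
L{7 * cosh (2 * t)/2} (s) 7 * s/ (2 * (s^2 - 4))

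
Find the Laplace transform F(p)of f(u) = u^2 2/p^3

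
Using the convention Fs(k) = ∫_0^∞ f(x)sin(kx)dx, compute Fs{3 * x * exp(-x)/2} 3 * k/(k^2 + 1)^2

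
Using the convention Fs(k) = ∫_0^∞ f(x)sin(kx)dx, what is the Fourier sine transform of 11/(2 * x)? 11 * pi/4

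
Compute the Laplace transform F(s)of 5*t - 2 5/s^2 - 2/s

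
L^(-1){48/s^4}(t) 8*t^3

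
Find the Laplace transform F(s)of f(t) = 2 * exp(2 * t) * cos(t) 2 * (s - 2)/((s - 2)^2+1)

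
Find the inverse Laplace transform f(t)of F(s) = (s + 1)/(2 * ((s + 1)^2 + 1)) exp(-t) * cos(t)/2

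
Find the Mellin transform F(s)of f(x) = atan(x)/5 -pi * sec(pi * s/2)/(10 * s)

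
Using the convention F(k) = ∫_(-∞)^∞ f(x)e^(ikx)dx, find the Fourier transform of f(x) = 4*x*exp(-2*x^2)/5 sqrt(2)*I*sqrt(pi)*k*exp(-k^2/8)/10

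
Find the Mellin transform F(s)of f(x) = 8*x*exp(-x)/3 8*gamma(s + 1)/3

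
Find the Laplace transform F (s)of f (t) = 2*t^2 4/s^3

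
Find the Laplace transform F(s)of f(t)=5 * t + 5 5/s + 5/s^2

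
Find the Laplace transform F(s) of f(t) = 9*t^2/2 9/s^3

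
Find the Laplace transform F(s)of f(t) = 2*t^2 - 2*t 4/s^3 - 2/s^2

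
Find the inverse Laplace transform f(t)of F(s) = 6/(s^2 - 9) 2 * sinh(3 * t)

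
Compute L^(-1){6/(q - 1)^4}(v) v^3*exp(v)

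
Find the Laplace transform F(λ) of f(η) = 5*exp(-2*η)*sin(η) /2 5/(2*((λ+2) ^2+1) ) 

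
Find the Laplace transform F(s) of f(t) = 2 2/s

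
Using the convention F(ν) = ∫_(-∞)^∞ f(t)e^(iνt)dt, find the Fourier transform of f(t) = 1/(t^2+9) pi*exp(-3*Abs(ν))/3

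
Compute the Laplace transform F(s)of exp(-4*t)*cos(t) (s+4)/((s+4)^2+1)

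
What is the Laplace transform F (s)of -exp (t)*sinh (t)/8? -1/ (8*s*(s - 2))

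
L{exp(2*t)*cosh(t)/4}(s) (s - 2)/(4*((s - 2)^2 - 1))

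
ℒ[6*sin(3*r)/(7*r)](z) 6*atan(3/z)/7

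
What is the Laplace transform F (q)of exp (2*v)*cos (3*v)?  (q - 2)/ ( (q - 2)^2+9)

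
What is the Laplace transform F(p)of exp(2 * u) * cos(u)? (p - 2)/((p - 2)^2 + 1)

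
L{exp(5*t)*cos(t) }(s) (s - 5) /((s - 5) ^2+1) 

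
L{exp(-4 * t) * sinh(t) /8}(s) 1/(8 * ((s + 4) ^2 - 1) ) 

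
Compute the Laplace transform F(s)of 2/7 2/(7*s)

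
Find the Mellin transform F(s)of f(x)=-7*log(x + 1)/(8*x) 7*pi*csc(pi*s)/(8*(s - 1))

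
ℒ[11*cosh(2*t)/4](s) 11*s/(4*(s^2 - 4))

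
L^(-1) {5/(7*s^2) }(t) 5*t/7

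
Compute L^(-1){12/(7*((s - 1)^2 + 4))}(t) 6*exp(t)*sin(2*t)/7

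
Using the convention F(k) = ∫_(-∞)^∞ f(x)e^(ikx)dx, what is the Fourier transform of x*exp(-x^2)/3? I*sqrt(pi)*k*exp(-k^2/4)/6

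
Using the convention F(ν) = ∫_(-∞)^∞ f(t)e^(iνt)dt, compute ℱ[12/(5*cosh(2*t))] 6*pi/(5*cosh(pi*ν/4))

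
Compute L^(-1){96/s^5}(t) 4 * t^4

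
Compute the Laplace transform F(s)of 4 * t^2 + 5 5/s + 8/s^3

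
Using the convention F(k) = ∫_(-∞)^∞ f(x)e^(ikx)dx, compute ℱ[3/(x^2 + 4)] 3 * pi * exp(-2 * Abs(k))/2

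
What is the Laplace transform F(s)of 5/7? 5/(7*s)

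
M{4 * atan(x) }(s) -2 * pi * sec(pi * s/2) /s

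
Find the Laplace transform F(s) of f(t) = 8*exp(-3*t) 8/(s + 3) 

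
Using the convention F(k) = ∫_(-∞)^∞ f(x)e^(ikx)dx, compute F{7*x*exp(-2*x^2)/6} 7*sqrt(2)*I*sqrt(pi)*k*exp(-k^2/8)/48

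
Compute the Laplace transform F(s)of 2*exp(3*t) 2/(s - 3)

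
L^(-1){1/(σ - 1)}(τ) exp(τ)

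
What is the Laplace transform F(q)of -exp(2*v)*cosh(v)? (2 - q)/((q - 2)^2 - 1)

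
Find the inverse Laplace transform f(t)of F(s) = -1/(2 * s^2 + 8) -sin(2 * t)/4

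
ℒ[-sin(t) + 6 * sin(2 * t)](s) 12/(s^2 + 4) - 1/(s^2 + 1)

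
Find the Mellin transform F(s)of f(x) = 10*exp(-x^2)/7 5*gamma(s/2)/7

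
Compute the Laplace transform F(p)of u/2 1/(2 * p^2)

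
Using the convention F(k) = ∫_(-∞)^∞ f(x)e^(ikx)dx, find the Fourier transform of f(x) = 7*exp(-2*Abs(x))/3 28/(3*(k^2 + 4))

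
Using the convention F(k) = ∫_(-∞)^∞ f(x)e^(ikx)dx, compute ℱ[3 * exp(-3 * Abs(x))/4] 9/(2 * (k^2 + 9))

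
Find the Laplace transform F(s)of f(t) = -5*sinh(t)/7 -5/(7*s^2 - 7)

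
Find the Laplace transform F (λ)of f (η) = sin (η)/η atan (1/λ)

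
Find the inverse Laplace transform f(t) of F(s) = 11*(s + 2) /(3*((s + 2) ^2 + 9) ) 11*exp(-2*t)*cos(3*t) /3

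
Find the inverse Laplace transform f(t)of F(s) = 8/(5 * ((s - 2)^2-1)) 8 * exp(2 * t) * sinh(t)/5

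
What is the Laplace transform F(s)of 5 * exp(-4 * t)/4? 5/(4 * (s + 4))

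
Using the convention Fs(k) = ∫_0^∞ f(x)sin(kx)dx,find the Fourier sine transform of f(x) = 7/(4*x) 7*pi/8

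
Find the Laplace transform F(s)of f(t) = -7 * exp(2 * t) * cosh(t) 7 * (2 - s)/((s - 2)^2 - 1)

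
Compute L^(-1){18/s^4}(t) 3*t^3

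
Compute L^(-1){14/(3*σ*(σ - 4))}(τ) 7*exp(2*τ)*sinh(2*τ)/3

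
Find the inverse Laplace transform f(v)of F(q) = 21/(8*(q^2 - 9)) 7*sinh(3*v)/8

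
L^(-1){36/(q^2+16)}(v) 9*sin(4*v)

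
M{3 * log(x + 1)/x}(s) -3 * pi * csc(pi * s)/(s - 1)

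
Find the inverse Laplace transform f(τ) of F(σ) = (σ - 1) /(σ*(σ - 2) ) exp(τ)*cosh(τ) 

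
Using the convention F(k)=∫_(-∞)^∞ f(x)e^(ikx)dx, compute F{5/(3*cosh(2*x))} 5*pi/(6*cosh(pi*k/4))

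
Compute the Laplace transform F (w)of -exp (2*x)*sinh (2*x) -2/ (w*(w - 4))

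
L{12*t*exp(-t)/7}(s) 12/(7*(s + 1)^2)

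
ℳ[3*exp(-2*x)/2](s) 3*gamma(s)/(2*2^s)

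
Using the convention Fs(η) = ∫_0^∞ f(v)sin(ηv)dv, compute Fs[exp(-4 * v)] η/(η^2 + 16)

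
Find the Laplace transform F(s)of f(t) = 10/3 10/(3 * s)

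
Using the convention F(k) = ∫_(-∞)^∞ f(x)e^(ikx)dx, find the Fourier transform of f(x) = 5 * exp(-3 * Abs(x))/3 10/(k^2 + 9)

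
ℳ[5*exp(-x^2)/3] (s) 5*gamma(s/2)/6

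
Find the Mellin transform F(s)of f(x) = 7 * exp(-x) 7 * gamma(s)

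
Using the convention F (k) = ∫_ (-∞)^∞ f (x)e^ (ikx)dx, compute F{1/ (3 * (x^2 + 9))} pi * exp (-3 * Abs (k))/9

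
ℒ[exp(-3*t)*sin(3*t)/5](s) 3/(5*((s + 3)^2 + 9))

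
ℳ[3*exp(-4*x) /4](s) 3*gamma(s) /(4*2^(2*s) ) 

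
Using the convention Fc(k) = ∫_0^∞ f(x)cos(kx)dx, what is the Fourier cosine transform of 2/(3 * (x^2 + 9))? pi * exp(-3 * k)/9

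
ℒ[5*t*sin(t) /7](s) 10*s/(7*(s^2 + 1) ^2) 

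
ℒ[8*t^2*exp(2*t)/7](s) 16/(7*(s - 2)^3)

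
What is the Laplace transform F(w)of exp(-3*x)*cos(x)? (w + 3)/((w + 3)^2 + 1)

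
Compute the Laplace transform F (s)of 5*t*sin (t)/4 5*s/ (2*(s^2 + 1)^2)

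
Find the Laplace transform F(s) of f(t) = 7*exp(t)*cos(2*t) 7*(s - 1) /((s - 1) ^2 + 4) 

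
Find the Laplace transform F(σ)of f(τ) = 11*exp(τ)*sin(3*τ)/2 33/(2*((σ - 1)^2 + 9))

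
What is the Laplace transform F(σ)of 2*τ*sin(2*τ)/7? 8*σ/(7*(σ^2 + 4)^2)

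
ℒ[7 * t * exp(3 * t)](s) 7/(s - 3)^2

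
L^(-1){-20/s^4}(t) -10 * t^3/3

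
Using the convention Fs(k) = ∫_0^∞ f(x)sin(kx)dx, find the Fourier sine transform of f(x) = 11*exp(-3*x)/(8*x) 11*atan(k/3)/8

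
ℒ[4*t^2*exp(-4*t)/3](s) 8/(3*(s+4)^3)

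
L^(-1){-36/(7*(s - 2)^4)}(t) -6*t^3*exp(2*t)/7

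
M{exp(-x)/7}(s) gamma(s)/7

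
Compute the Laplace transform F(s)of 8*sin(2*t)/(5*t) 8*atan(2/s)/5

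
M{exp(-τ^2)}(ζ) gamma(ζ/2)/2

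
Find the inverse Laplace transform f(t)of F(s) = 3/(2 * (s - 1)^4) t^3 * exp(t)/4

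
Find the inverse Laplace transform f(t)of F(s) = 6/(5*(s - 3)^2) 6*t*exp(3*t)/5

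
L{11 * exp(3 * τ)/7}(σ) 11/(7 * (σ - 3))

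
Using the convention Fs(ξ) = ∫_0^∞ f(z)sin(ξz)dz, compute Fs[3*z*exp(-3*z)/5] 18*ξ/(5*(ξ^2 + 9)^2)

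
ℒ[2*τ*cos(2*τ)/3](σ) 2*(σ^2 - 4)/(3*(σ^2+4)^2)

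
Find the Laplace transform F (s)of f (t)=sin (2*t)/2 1/ (s^2+4)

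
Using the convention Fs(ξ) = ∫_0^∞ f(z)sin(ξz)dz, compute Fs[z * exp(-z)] 2 * ξ/(ξ^2+1)^2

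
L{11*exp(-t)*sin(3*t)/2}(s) 33/(2*((s + 1)^2 + 9))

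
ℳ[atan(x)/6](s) -pi * sec(pi * s/2)/(12 * s)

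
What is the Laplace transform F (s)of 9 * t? 9/s^2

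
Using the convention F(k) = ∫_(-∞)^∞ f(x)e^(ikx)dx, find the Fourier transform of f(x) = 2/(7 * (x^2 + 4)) pi * exp(-2 * Abs(k))/7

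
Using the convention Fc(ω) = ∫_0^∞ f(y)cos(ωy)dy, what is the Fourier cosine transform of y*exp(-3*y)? (9 - ω^2)/(ω^2+9)^2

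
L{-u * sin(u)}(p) -2 * p/(p^2 + 1)^2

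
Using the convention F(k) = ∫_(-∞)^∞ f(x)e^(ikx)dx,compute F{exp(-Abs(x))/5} 2/(5*(k^2+1))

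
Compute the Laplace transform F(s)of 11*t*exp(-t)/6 11/(6*(s+1)^2)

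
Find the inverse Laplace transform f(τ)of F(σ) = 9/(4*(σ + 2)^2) 9*τ*exp(-2*τ)/4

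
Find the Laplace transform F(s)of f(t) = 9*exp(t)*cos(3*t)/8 9*(s - 1)/(8*((s - 1)^2 + 9))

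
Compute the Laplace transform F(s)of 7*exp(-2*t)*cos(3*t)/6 7*(s + 2)/(6*((s + 2)^2 + 9))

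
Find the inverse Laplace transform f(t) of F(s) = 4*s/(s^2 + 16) 4*cos(4*t) 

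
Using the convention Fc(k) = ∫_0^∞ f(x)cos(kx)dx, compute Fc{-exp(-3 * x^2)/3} -sqrt(3) * sqrt(pi) * exp(-k^2/12)/18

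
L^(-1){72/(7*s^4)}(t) 12*t^3/7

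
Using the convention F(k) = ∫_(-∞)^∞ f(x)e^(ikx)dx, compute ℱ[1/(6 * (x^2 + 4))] pi * exp(-2 * Abs(k))/12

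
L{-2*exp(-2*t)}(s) -2/(s+2)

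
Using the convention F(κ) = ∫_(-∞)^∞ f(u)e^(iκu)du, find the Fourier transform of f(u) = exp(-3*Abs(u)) 6/(κ^2 + 9)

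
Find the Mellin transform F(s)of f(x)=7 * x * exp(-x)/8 7 * gamma(s+1)/8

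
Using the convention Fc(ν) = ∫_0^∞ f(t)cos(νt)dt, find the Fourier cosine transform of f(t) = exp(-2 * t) 2/(ν^2 + 4)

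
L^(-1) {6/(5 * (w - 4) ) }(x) 6 * exp(4 * x) /5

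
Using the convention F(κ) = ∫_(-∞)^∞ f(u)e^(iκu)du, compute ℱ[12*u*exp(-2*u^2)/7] 3*sqrt(2)*I*sqrt(pi)*κ*exp(-κ^2/8)/14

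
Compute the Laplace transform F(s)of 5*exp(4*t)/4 5/(4*(s - 4))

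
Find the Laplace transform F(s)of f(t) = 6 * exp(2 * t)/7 6/(7 * (s - 2))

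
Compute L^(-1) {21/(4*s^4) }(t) 7*t^3/8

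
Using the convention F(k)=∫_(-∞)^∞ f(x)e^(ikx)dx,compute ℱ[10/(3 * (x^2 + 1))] 10 * pi * exp(-Abs(k))/3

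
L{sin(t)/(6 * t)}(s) atan(1/s)/6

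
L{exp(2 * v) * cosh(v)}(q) (q - 2)/((q - 2)^2 - 1)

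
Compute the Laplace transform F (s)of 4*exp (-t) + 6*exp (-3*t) 6/ (s + 3) + 4/ (s + 1)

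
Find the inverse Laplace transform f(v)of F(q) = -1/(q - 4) -exp(4*v)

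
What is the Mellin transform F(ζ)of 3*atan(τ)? -3*pi*sec(pi*ζ/2)/(2*ζ)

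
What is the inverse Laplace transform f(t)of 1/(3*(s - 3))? exp(3*t)/3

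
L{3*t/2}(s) 3/(2*s^2)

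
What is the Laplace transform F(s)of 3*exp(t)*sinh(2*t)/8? 3/(4*((s - 1)^2-4))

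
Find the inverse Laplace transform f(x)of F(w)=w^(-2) x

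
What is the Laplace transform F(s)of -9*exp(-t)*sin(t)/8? -9/(8*(s + 1)^2 + 8)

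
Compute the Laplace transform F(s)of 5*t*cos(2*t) 5*(s^2 - 4)/(s^2+4)^2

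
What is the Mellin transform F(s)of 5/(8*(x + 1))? 5*pi*csc(pi*s)/8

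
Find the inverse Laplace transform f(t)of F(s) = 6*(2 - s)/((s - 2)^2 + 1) -6*exp(2*t)*cos(t)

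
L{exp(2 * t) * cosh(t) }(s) (s - 2) /((s - 2) ^2 - 1) 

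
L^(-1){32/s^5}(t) 4*t^4/3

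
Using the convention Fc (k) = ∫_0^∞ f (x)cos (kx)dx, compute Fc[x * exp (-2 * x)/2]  (4 - k^2)/ (2 * (k^2 + 4)^2)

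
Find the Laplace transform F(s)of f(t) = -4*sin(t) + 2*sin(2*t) 4/(s^2 + 4) - 4/(s^2 + 1)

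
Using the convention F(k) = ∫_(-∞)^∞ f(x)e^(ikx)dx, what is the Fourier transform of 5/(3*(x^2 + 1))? 5*pi*exp(-Abs(k))/3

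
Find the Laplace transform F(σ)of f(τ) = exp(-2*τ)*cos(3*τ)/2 (σ + 2)/(2*((σ + 2)^2 + 9))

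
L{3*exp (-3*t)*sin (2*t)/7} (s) 6/ (7*( (s + 3)^2 + 4))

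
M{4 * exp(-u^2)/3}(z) 2 * gamma(z/2)/3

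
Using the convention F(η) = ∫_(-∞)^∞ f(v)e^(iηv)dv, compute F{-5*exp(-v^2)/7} -5*sqrt(pi)*exp(-η^2/4)/7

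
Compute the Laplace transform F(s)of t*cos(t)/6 (s^2 - 1)/(6*(s^2 + 1)^2)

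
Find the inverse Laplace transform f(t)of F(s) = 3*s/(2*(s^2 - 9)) 3*cosh(3*t)/2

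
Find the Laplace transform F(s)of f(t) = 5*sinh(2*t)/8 5/(4*(s^2-4))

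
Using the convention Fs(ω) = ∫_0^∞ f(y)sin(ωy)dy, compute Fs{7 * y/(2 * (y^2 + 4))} 7 * pi * exp(-2 * ω)/4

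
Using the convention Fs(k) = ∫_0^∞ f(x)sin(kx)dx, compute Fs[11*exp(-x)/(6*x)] 11*atan(k)/6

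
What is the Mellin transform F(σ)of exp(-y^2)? gamma(σ/2)/2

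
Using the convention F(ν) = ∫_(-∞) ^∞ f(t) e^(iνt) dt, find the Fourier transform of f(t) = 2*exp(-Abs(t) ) 4/(ν^2 + 1) 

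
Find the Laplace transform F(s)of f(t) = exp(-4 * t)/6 1/(6 * (s + 4))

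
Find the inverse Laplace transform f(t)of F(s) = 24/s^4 4 * t^3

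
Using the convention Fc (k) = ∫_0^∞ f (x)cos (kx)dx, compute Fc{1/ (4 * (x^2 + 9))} pi * exp (-3 * k)/24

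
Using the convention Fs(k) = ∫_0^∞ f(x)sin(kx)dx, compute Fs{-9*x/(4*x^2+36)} -9*pi*exp(-3*k)/8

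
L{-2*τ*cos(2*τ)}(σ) 2*(4 - σ^2)/(σ^2+4)^2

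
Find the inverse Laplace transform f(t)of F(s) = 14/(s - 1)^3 7 * t^2 * exp(t)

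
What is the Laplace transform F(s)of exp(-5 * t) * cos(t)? (s + 5)/((s + 5)^2 + 1)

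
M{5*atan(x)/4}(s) -5*pi*sec(pi*s/2)/(8*s)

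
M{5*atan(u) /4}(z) -5*pi*sec(pi*z/2) /(8*z) 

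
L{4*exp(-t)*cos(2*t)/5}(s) 4*(s + 1)/(5*((s + 1)^2 + 4))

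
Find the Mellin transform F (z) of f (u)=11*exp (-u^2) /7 11*gamma (z/2) /14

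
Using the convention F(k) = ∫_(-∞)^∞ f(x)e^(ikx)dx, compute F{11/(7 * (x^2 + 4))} 11 * pi * exp(-2 * Abs(k))/14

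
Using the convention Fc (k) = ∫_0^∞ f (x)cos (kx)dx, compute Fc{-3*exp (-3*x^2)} -sqrt (3)*sqrt (pi)*exp (-k^2/12)/2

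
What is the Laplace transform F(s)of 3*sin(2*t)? 6/(s^2 + 4)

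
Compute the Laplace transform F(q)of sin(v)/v atan(1/q)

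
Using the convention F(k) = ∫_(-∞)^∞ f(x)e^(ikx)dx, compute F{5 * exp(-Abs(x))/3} 10/(3 * (k^2 + 1))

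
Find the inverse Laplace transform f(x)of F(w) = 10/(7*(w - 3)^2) 10*x*exp(3*x)/7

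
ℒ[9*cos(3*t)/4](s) 9*s/(4*(s^2+9))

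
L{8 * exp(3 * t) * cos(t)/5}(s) 8 * (s - 3)/(5 * ((s - 3)^2 + 1))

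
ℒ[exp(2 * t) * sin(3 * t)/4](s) 3/(4 * ((s - 2)^2 + 9))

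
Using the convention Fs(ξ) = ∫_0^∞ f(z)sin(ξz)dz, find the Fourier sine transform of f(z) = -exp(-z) -ξ/(ξ^2 + 1)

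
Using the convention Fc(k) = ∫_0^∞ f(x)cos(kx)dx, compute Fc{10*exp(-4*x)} 40/(k^2 + 16)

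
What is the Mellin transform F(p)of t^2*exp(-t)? gamma(p + 2)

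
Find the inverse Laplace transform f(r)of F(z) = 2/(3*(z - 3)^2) 2*r*exp(3*r)/3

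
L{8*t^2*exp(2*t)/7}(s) 16/(7*(s - 2)^3)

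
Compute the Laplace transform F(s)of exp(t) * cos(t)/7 (s - 1)/(7 * ((s - 1)^2 + 1))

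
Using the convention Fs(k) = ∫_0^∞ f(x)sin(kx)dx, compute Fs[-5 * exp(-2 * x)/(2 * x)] -5 * atan(k/2)/2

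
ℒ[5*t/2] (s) 5/(2*s^2) 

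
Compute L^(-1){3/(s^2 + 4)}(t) 3 * sin(2 * t)/2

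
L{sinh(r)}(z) 1/(z^2-1)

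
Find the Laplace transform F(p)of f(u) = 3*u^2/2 3/p^3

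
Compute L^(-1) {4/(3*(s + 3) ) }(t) 4*exp(-3*t) /3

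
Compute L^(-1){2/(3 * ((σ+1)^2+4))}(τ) exp(-τ) * sin(2 * τ)/3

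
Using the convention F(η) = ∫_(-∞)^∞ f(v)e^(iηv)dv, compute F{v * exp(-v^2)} I * sqrt(pi) * η * exp(-η^2/4)/2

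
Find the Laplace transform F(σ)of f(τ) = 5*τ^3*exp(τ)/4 15/(2*(σ - 1)^4)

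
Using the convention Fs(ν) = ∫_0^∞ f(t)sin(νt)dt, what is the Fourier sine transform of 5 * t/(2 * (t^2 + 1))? 5 * pi * exp(-ν)/4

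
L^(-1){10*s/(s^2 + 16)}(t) 10*cos(4*t)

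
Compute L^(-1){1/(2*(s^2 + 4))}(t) sin(2*t)/4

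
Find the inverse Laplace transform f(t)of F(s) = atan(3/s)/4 sin(3 * t)/(4 * t)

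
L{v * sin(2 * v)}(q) 4 * q/(q^2+4)^2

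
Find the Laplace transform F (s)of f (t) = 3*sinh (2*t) 6/ (s^2 - 4)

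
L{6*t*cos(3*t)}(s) 6*(s^2 - 9)/(s^2 + 9)^2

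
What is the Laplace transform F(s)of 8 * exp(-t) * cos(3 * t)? 8 * (s + 1)/((s + 1)^2 + 9)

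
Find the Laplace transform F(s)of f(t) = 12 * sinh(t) 12/(s^2 - 1)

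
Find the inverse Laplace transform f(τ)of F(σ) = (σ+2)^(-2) τ*exp(-2*τ)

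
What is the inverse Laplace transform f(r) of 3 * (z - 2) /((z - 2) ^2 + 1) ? 3 * exp(2 * r) * cos(r) 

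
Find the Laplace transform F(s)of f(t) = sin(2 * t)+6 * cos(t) 6 * s/(s^2+1)+2/(s^2+4)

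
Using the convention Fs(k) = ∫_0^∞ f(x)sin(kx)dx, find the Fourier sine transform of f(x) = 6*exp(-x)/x 6*atan(k)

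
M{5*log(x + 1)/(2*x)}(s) -5*pi*csc(pi*s)/(2*s - 2)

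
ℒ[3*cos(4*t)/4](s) 3*s/(4*(s^2 + 16))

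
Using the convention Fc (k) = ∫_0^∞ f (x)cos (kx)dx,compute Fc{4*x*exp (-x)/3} 4*(1 - k^2)/ (3*(k^2 + 1)^2)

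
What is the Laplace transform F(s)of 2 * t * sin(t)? 4 * s/(s^2 + 1)^2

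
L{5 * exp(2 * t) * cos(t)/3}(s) 5 * (s - 2)/(3 * ((s - 2)^2 + 1))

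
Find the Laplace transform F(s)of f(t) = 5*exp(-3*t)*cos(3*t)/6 5*(s+3)/(6*((s+3)^2+9))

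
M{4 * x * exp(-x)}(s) 4 * gamma(s + 1)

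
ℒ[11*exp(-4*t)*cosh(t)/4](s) 11*(s + 4)/(4*((s + 4)^2-1))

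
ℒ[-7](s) -7/s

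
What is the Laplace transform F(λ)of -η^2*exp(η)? -2/(λ - 1)^3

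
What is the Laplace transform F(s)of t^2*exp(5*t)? 2/(s - 5)^3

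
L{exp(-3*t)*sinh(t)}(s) 1/((s + 3)^2 - 1)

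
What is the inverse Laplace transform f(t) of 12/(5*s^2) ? 12*t/5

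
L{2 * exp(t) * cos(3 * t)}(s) 2 * (s - 1)/((s - 1)^2 + 9)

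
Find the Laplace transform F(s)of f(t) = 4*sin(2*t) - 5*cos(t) 8/(s^2+4) - 5*s/(s^2+1)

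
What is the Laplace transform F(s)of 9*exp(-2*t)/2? 9/(2*(s + 2))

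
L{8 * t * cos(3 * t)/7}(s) 8 * (s^2 - 9)/(7 * (s^2 + 9)^2)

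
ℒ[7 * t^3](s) 42/s^4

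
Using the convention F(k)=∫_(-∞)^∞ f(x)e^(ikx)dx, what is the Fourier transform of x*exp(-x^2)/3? I*sqrt(pi)*k*exp(-k^2/4)/6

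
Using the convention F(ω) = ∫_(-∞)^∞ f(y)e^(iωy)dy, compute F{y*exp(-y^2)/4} I*sqrt(pi)*ω*exp(-ω^2/4)/8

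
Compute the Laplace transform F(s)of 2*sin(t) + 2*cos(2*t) 2*s/(s^2 + 4) + 2/(s^2 + 1)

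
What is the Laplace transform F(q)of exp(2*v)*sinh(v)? 1/((q - 2)^2 - 1)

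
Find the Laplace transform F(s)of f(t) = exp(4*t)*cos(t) (s - 4)/((s - 4)^2 + 1)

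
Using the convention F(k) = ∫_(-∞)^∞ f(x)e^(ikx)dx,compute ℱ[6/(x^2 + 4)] 3*pi*exp(-2*Abs(k))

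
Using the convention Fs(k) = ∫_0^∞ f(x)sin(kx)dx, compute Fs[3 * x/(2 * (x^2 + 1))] 3 * pi * exp(-k)/4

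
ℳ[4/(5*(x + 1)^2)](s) -4*pi*(s - 1)/(5*sin(pi*s))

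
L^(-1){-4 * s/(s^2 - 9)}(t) -4 * cosh(3 * t)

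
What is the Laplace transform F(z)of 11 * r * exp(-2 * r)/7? 11/(7 * (z+2)^2)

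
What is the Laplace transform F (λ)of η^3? 6/λ^4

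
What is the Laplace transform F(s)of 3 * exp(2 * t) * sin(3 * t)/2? 9/(2 * ((s - 2)^2 + 9))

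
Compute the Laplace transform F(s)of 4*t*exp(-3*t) 4/(s + 3)^2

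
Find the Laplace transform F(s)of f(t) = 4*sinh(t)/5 4/(5*(s^2-1))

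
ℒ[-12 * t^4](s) -288/s^5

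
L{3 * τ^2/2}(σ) 3/σ^3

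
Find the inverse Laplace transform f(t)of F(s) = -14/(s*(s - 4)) -7*exp(2*t)*sinh(2*t)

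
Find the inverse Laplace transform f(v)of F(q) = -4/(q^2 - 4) -2 * sinh(2 * v)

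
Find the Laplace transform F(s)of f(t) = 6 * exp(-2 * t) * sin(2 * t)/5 12/(5 * ((s + 2)^2 + 4))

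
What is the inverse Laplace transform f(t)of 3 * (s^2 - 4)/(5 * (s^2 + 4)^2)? 3 * t * cos(2 * t)/5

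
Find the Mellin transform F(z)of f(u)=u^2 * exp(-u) gamma(z + 2)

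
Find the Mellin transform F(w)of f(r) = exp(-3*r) gamma(w)/3^w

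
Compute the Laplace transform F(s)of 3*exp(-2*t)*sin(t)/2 3/(2*((s + 2)^2 + 1))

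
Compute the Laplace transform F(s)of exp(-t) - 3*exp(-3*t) 1/(s + 1) - 3/(s + 3)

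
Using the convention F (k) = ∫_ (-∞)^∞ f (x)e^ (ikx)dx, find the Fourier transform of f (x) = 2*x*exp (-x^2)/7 I*sqrt (pi)*k*exp (-k^2/4)/7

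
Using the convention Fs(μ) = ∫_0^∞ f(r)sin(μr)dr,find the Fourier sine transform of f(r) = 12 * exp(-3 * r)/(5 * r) 12 * atan(μ/3)/5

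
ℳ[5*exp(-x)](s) 5*gamma(s)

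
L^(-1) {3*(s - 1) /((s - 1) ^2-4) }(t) 3*exp(t)*cosh(2*t) 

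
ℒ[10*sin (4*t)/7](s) 40/ (7*(s^2 + 16))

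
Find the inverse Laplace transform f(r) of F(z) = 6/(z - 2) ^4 r^3 * exp(2 * r) 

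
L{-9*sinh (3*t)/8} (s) -27/ (8*s^2-72)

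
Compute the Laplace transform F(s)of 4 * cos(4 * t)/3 4 * s/(3 * (s^2 + 16))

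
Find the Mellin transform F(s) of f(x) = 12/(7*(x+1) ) 12*pi*csc(pi*s) /7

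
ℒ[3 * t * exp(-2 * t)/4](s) 3/(4 * (s+2)^2)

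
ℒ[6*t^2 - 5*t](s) 12/s^3 - 5/s^2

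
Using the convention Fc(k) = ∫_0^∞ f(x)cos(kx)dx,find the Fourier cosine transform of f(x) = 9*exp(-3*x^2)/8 3*sqrt(3)*sqrt(pi)*exp(-k^2/12)/16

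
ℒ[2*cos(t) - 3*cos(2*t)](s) 2*s/(s^2 + 1) - 3*s/(s^2 + 4)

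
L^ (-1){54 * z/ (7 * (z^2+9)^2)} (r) 9 * r * sin (3 * r)/7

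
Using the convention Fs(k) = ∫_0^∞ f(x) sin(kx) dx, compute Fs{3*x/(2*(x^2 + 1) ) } 3*pi*exp(-k) /4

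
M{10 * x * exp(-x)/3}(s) 10 * gamma(s+1)/3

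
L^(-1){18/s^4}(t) 3*t^3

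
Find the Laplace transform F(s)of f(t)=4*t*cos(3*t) 4*(s^2 - 9)/(s^2 + 9)^2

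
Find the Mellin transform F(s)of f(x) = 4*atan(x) -2*pi*sec(pi*s/2)/s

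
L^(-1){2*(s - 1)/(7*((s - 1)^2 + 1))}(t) 2*exp(t)*cos(t)/7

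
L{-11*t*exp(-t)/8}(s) -11/(8*(s + 1)^2)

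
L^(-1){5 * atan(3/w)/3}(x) 5 * sin(3 * x)/(3 * x)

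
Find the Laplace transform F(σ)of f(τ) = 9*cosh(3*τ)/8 9*σ/(8*(σ^2 - 9))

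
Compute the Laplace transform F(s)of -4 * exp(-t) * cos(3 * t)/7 4 * (-s - 1)/(7 * ((s + 1)^2 + 9))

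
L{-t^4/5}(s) -24/(5*s^5)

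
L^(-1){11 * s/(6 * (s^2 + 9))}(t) 11 * cos(3 * t)/6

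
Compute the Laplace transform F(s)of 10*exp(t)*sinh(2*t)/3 20/(3*((s - 1)^2 - 4))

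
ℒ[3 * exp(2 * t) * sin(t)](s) 3/((s - 2)^2 + 1)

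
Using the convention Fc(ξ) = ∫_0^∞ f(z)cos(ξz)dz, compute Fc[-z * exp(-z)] (ξ^2 - 1)/(ξ^2 + 1)^2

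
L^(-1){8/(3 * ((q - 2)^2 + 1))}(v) 8 * exp(2 * v) * sin(v)/3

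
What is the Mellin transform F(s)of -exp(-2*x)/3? -gamma(s)/(3*2^s)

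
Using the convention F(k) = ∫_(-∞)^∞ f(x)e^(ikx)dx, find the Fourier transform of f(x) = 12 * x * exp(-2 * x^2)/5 3 * sqrt(2) * I * sqrt(pi) * k * exp(-k^2/8)/10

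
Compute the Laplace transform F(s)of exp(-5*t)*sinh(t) 1/((s + 5)^2-1)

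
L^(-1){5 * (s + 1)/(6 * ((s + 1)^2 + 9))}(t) 5 * exp(-t) * cos(3 * t)/6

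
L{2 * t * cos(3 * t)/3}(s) 2 * (s^2-9)/(3 * (s^2 + 9)^2)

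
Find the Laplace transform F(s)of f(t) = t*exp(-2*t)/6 1/(6*(s+2)^2)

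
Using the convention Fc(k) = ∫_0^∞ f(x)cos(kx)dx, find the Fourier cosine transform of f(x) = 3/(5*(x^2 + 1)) 3*pi*exp(-k)/10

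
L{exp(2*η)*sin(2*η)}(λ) 2/((λ - 2)^2+4)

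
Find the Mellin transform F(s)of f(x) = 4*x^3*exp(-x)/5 4*gamma(s + 3)/5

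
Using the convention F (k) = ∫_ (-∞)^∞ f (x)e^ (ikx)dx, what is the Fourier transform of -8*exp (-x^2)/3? -8*sqrt (pi)*exp (-k^2/4)/3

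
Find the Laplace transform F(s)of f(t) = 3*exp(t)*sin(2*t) 6/((s - 1)^2+4)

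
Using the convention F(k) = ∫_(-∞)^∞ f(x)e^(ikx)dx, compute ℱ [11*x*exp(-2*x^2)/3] 11*sqrt(2)*I*sqrt(pi)*k*exp(-k^2/8)/24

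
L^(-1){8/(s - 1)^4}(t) 4 * t^3 * exp(t)/3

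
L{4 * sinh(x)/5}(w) 4/(5 * (w^2 - 1))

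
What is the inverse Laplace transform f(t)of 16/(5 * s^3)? 8 * t^2/5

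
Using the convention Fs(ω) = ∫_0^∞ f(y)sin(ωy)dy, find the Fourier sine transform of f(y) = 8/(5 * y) 4 * pi/5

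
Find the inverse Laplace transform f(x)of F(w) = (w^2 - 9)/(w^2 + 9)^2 x * cos(3 * x)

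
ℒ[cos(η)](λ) λ/(λ^2+1)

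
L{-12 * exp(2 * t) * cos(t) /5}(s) 12 * (2 - s) /(5 * ((s - 2) ^2 + 1) ) 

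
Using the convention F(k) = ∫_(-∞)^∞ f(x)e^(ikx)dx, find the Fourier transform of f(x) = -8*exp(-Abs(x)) -16/(k^2 + 1)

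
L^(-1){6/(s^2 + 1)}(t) 6*sin(t)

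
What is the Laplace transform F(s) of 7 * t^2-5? 14/s^3-5/s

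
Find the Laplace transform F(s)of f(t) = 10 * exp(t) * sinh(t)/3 10/(3 * s * (s - 2))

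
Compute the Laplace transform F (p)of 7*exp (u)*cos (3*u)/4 7*(p - 1)/ (4*( (p - 1)^2+9))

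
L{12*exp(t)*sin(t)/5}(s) 12/(5*((s - 1)^2 + 1))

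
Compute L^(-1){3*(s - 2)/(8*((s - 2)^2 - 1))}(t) 3*exp(2*t)*cosh(t)/8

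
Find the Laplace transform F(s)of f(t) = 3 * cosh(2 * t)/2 3 * s/(2 * (s^2 - 4))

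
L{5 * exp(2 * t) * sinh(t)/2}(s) 5/(2 * ((s - 2)^2 - 1))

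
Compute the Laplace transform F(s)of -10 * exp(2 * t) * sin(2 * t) -20/((s - 2)^2+4)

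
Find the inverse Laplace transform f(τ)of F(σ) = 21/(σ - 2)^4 7 * τ^3 * exp(2 * τ)/2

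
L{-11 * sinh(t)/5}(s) -11/(5 * s^2 - 5)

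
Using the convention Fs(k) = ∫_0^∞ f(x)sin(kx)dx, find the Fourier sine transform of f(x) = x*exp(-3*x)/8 3*k/(4*(k^2+9)^2)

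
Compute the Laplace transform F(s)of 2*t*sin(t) 4*s/(s^2+1)^2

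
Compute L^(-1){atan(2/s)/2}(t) sin(2*t)/(2*t)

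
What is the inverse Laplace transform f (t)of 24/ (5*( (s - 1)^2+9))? 8*exp (t)*sin (3*t)/5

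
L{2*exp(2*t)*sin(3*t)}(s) 6/((s - 2)^2 + 9)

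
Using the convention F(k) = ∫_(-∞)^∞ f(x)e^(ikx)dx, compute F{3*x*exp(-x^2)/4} 3*I*sqrt(pi)*k*exp(-k^2/4)/8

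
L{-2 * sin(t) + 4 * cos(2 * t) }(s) 4 * s/(s^2 + 4) - 2/(s^2 + 1) 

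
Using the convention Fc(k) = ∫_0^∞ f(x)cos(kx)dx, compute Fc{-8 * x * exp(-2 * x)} 8 * (k^2 - 4)/(k^2 + 4)^2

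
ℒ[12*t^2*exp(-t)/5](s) 24/(5*(s + 1)^3)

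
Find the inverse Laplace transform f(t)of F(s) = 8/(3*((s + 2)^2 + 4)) 4*exp(-2*t)*sin(2*t)/3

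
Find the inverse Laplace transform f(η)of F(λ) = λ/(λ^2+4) cos(2*η)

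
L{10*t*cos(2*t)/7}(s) 10*(s^2 - 4)/(7*(s^2 + 4)^2)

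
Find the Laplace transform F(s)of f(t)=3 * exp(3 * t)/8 3/(8 * (s - 3))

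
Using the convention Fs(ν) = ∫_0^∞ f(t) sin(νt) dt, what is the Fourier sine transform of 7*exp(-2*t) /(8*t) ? 7*atan(ν/2) /8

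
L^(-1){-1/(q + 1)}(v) -exp(-v)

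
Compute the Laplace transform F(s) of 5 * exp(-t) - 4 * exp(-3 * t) 5/(s + 1) - 4/(s + 3) 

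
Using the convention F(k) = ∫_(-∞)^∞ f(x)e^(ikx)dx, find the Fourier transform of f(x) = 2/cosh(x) 2 * pi/cosh(pi * k/2)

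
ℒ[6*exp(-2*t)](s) 6/(s + 2)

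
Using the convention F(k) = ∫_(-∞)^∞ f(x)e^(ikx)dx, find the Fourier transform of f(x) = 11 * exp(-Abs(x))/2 11/(k^2 + 1)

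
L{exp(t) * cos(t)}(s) (s - 1)/((s - 1)^2 + 1)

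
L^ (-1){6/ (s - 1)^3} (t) 3 * t^2 * exp (t)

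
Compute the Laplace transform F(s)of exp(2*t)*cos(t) (s - 2)/((s - 2)^2 + 1)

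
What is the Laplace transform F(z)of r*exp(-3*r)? (z + 3)^(-2)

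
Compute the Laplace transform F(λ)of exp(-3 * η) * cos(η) (λ + 3)/((λ + 3)^2 + 1)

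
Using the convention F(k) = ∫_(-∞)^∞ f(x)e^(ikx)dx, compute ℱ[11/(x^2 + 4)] 11*pi*exp(-2*Abs(k))/2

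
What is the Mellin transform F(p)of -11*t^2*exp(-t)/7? -11*gamma(p + 2)/7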